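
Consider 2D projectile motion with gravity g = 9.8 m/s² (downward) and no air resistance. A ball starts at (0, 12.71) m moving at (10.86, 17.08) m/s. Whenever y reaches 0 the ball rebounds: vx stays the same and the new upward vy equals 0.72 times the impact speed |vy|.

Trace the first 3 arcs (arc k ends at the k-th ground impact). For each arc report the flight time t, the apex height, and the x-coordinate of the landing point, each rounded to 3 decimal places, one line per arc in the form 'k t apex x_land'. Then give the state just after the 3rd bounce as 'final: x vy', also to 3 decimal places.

Arc 1: start y=12.710, vy=17.080 → t=4.116, apex=27.594, x_land=44.699, impact vy=-23.256
  bounce: vy ← 0.72·23.256 = 16.744
Arc 2: start y=0.000, vy=16.744 → t=3.417, apex=14.305, x_land=81.810, impact vy=-16.744
  bounce: vy ← 0.72·16.744 = 12.056
Arc 3: start y=0.000, vy=12.056 → t=2.460, apex=7.416, x_land=108.530, impact vy=-12.056
  bounce: vy ← 0.72·12.056 = 8.680

1 4.116 27.594 44.699
2 3.417 14.305 81.810
3 2.460 7.416 108.530
final: 108.530 8.680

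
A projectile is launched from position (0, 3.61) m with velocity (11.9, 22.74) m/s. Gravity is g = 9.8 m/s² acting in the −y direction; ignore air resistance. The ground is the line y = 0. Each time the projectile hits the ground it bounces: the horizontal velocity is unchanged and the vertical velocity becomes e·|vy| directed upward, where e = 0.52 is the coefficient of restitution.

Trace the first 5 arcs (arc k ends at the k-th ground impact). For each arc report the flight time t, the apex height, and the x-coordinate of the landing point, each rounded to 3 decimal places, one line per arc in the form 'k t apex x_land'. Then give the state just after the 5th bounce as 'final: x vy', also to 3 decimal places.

Arc 1: start y=3.610, vy=22.740 → t=4.794, apex=29.993, x_land=57.054, impact vy=-24.246
  bounce: vy ← 0.52·24.246 = 12.608
Arc 2: start y=0.000, vy=12.608 → t=2.573, apex=8.110, x_land=87.673, impact vy=-12.608
  bounce: vy ← 0.52·12.608 = 6.556
Arc 3: start y=0.000, vy=6.556 → t=1.338, apex=2.193, x_land=103.595, impact vy=-6.556
  bounce: vy ← 0.52·6.556 = 3.409
Arc 4: start y=0.000, vy=3.409 → t=0.696, apex=0.593, x_land=111.875, impact vy=-3.409
  bounce: vy ← 0.52·3.409 = 1.773
Arc 5: start y=0.000, vy=1.773 → t=0.362, apex=0.160, x_land=116.180, impact vy=-1.773
  bounce: vy ← 0.52·1.773 = 0.922

1 4.794 29.993 57.054
2 2.573 8.110 87.673
3 1.338 2.193 103.595
4 0.696 0.593 111.875
5 0.362 0.160 116.180
final: 116.180 0.922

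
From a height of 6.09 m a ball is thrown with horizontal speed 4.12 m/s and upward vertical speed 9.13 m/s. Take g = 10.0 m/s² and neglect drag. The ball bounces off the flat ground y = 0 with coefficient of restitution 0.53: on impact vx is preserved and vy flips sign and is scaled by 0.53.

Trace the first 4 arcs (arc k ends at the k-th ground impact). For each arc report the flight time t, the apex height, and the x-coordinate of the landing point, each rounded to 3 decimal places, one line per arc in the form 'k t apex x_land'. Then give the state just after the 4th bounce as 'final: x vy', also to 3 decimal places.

1 2.345 10.258 9.663
2 1.518 2.881 15.918
3 0.805 0.809 19.233
4 0.426 0.227 20.990
final: 20.990 1.130

Arc 1: start y=6.090, vy=9.130 → t=2.345, apex=10.258, x_land=9.663, impact vy=-14.323
  bounce: vy ← 0.53·14.323 = 7.591
Arc 2: start y=0.000, vy=7.591 → t=1.518, apex=2.881, x_land=15.918, impact vy=-7.591
  bounce: vy ← 0.53·7.591 = 4.023
Arc 3: start y=0.000, vy=4.023 → t=0.805, apex=0.809, x_land=19.233, impact vy=-4.023
  bounce: vy ← 0.53·4.023 = 2.132
Arc 4: start y=0.000, vy=2.132 → t=0.426, apex=0.227, x_land=20.990, impact vy=-2.132
  bounce: vy ← 0.53·2.132 = 1.130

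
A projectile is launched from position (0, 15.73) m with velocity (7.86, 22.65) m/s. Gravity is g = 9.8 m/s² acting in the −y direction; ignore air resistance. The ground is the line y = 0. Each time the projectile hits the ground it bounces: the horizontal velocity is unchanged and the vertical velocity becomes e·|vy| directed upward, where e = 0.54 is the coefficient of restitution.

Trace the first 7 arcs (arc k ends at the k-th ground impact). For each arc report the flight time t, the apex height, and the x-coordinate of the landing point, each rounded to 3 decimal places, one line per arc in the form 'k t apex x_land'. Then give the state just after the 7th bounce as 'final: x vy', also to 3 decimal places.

Arc 1: start y=15.730, vy=22.650 → t=5.236, apex=41.905, x_land=41.152, impact vy=-28.659
  bounce: vy ← 0.54·28.659 = 15.476
Arc 2: start y=0.000, vy=15.476 → t=3.158, apex=12.219, x_land=65.976, impact vy=-15.476
  bounce: vy ← 0.54·15.476 = 8.357
Arc 3: start y=0.000, vy=8.357 → t=1.705, apex=3.563, x_land=79.381, impact vy=-8.357
  bounce: vy ← 0.54·8.357 = 4.513
Arc 4: start y=0.000, vy=4.513 → t=0.921, apex=1.039, x_land=86.620, impact vy=-4.513
  bounce: vy ← 0.54·4.513 = 2.437
Arc 5: start y=0.000, vy=2.437 → t=0.497, apex=0.303, x_land=90.529, impact vy=-2.437
  bounce: vy ← 0.54·2.437 = 1.316
Arc 6: start y=0.000, vy=1.316 → t=0.269, apex=0.088, x_land=92.640, impact vy=-1.316
  bounce: vy ← 0.54·1.316 = 0.711
Arc 7: start y=0.000, vy=0.711 → t=0.145, apex=0.026, x_land=93.780, impact vy=-0.711
  bounce: vy ← 0.54·0.711 = 0.384

1 5.236 41.905 41.152
2 3.158 12.219 65.976
3 1.705 3.563 79.381
4 0.921 1.039 86.620
5 0.497 0.303 90.529
6 0.269 0.088 92.640
7 0.145 0.026 93.780
final: 93.780 0.384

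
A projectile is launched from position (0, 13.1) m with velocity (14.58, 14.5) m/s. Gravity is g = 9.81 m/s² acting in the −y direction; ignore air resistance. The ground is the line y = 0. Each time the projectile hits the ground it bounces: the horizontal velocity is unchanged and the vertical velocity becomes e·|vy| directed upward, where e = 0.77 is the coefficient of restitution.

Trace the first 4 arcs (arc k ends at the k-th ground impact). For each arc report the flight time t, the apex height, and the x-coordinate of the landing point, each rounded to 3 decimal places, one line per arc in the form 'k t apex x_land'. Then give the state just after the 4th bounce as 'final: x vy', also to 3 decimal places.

1 3.682 23.816 53.678
2 3.393 14.121 103.154
3 2.613 8.372 141.250
4 2.012 4.964 170.584
final: 170.584 7.599

Arc 1: start y=13.100, vy=14.500 → t=3.682, apex=23.816, x_land=53.678, impact vy=-21.616
  bounce: vy ← 0.77·21.616 = 16.645
Arc 2: start y=0.000, vy=16.645 → t=3.393, apex=14.121, x_land=103.154, impact vy=-16.645
  bounce: vy ← 0.77·16.645 = 12.816
Arc 3: start y=0.000, vy=12.816 → t=2.613, apex=8.372, x_land=141.250, impact vy=-12.816
  bounce: vy ← 0.77·12.816 = 9.869
Arc 4: start y=0.000, vy=9.869 → t=2.012, apex=4.964, x_land=170.584, impact vy=-9.869
  bounce: vy ← 0.77·9.869 = 7.599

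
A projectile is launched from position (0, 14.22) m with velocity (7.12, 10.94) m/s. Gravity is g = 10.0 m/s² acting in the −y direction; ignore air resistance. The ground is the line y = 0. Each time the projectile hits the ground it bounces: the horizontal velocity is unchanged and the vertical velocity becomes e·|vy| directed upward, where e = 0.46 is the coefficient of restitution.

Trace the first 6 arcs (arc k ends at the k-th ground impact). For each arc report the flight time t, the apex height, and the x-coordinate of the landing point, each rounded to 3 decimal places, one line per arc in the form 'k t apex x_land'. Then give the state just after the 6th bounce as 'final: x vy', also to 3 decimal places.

1 3.104 20.204 22.102
2 1.849 4.275 35.269
3 0.851 0.905 41.326
4 0.391 0.191 44.113
5 0.180 0.041 45.394
6 0.083 0.009 45.984
final: 45.984 0.190

Arc 1: start y=14.220, vy=10.940 → t=3.104, apex=20.204, x_land=22.102, impact vy=-20.102
  bounce: vy ← 0.46·20.102 = 9.247
Arc 2: start y=0.000, vy=9.247 → t=1.849, apex=4.275, x_land=35.269, impact vy=-9.247
  bounce: vy ← 0.46·9.247 = 4.254
Arc 3: start y=0.000, vy=4.254 → t=0.851, apex=0.905, x_land=41.326, impact vy=-4.254
  bounce: vy ← 0.46·4.254 = 1.957
Arc 4: start y=0.000, vy=1.957 → t=0.391, apex=0.191, x_land=44.113, impact vy=-1.957
  bounce: vy ← 0.46·1.957 = 0.900
Arc 5: start y=0.000, vy=0.900 → t=0.180, apex=0.041, x_land=45.394, impact vy=-0.900
  bounce: vy ← 0.46·0.900 = 0.414
Arc 6: start y=0.000, vy=0.414 → t=0.083, apex=0.009, x_land=45.984, impact vy=-0.414
  bounce: vy ← 0.46·0.414 = 0.190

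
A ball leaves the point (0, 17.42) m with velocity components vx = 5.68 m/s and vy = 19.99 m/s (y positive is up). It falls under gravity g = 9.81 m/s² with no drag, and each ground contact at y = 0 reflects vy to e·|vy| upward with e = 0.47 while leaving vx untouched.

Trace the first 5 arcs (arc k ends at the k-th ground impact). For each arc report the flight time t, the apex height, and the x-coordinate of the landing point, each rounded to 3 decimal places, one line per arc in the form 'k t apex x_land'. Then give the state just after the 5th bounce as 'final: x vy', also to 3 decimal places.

Arc 1: start y=17.420, vy=19.990 → t=4.813, apex=37.787, x_land=27.339, impact vy=-27.228
  bounce: vy ← 0.47·27.228 = 12.797
Arc 2: start y=0.000, vy=12.797 → t=2.609, apex=8.347, x_land=42.159, impact vy=-12.797
  bounce: vy ← 0.47·12.797 = 6.015
Arc 3: start y=0.000, vy=6.015 → t=1.226, apex=1.844, x_land=49.124, impact vy=-6.015
  bounce: vy ← 0.47·6.015 = 2.827
Arc 4: start y=0.000, vy=2.827 → t=0.576, apex=0.407, x_land=52.397, impact vy=-2.827
  bounce: vy ← 0.47·2.827 = 1.329
Arc 5: start y=0.000, vy=1.329 → t=0.271, apex=0.090, x_land=53.936, impact vy=-1.329
  bounce: vy ← 0.47·1.329 = 0.624

1 4.813 37.787 27.339
2 2.609 8.347 42.159
3 1.226 1.844 49.124
4 0.576 0.407 52.397
5 0.271 0.090 53.936
final: 53.936 0.624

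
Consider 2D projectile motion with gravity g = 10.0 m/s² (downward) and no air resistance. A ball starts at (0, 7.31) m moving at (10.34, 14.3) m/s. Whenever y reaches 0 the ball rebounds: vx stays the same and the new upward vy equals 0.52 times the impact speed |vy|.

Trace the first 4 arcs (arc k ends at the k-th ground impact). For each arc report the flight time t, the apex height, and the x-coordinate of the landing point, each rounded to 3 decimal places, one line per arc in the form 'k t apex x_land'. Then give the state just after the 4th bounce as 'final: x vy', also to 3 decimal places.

Arc 1: start y=7.310, vy=14.300 → t=3.303, apex=17.535, x_land=34.150, impact vy=-18.727
  bounce: vy ← 0.52·18.727 = 9.738
Arc 2: start y=0.000, vy=9.738 → t=1.948, apex=4.741, x_land=54.288, impact vy=-9.738
  bounce: vy ← 0.52·9.738 = 5.064
Arc 3: start y=0.000, vy=5.064 → t=1.013, apex=1.282, x_land=64.759, impact vy=-5.064
  bounce: vy ← 0.52·5.064 = 2.633
Arc 4: start y=0.000, vy=2.633 → t=0.527, apex=0.347, x_land=70.205, impact vy=-2.633
  bounce: vy ← 0.52·2.633 = 1.369

1 3.303 17.535 34.150
2 1.948 4.741 54.288
3 1.013 1.282 64.759
4 0.527 0.347 70.205
final: 70.205 1.369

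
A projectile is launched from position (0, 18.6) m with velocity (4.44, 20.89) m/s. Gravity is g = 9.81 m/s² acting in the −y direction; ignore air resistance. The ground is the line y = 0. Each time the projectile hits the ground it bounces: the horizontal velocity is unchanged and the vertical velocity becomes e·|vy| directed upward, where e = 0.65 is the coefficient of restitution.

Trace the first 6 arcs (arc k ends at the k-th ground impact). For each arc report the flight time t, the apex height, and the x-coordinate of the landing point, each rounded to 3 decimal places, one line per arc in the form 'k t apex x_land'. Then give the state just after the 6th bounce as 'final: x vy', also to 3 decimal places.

1 5.015 40.842 22.267
2 3.751 17.256 38.922
3 2.438 7.291 49.749
4 1.585 3.080 56.786
5 1.030 1.301 61.360
6 0.670 0.550 64.333
final: 64.333 2.135

Arc 1: start y=18.600, vy=20.890 → t=5.015, apex=40.842, x_land=22.267, impact vy=-28.308
  bounce: vy ← 0.65·28.308 = 18.400
Arc 2: start y=0.000, vy=18.400 → t=3.751, apex=17.256, x_land=38.922, impact vy=-18.400
  bounce: vy ← 0.65·18.400 = 11.960
Arc 3: start y=0.000, vy=11.960 → t=2.438, apex=7.291, x_land=49.749, impact vy=-11.960
  bounce: vy ← 0.65·11.960 = 7.774
Arc 4: start y=0.000, vy=7.774 → t=1.585, apex=3.080, x_land=56.786, impact vy=-7.774
  bounce: vy ← 0.65·7.774 = 5.053
Arc 5: start y=0.000, vy=5.053 → t=1.030, apex=1.301, x_land=61.360, impact vy=-5.053
  bounce: vy ← 0.65·5.053 = 3.285
Arc 6: start y=0.000, vy=3.285 → t=0.670, apex=0.550, x_land=64.333, impact vy=-3.285
  bounce: vy ← 0.65·3.285 = 2.135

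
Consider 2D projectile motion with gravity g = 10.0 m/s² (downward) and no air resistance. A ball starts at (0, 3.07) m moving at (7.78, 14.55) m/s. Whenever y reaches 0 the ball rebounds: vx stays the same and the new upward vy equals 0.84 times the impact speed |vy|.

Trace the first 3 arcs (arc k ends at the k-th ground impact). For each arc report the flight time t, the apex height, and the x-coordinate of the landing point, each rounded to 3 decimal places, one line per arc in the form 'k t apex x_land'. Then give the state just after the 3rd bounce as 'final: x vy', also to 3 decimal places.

1 3.108 13.655 24.177
2 2.776 9.635 45.777
3 2.332 6.798 63.921
final: 63.921 9.795

Arc 1: start y=3.070, vy=14.550 → t=3.108, apex=13.655, x_land=24.177, impact vy=-16.526
  bounce: vy ← 0.84·16.526 = 13.882
Arc 2: start y=0.000, vy=13.882 → t=2.776, apex=9.635, x_land=45.777, impact vy=-13.882
  bounce: vy ← 0.84·13.882 = 11.661
Arc 3: start y=0.000, vy=11.661 → t=2.332, apex=6.798, x_land=63.921, impact vy=-11.661
  bounce: vy ← 0.84·11.661 = 9.795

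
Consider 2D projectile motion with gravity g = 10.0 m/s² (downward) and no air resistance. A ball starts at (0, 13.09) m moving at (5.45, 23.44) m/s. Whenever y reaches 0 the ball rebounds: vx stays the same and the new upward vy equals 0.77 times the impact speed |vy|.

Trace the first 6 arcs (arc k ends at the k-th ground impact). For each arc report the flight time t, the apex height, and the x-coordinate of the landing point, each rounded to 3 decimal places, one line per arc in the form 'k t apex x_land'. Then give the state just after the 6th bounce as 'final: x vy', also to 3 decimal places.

1 5.192 40.562 28.298
2 4.386 24.049 52.203
3 3.377 14.259 70.610
4 2.601 8.454 84.783
5 2.002 5.012 95.696
6 1.542 2.972 104.100
final: 104.100 5.936

Arc 1: start y=13.090, vy=23.440 → t=5.192, apex=40.562, x_land=28.298, impact vy=-28.482
  bounce: vy ← 0.77·28.482 = 21.931
Arc 2: start y=0.000, vy=21.931 → t=4.386, apex=24.049, x_land=52.203, impact vy=-21.931
  bounce: vy ← 0.77·21.931 = 16.887
Arc 3: start y=0.000, vy=16.887 → t=3.377, apex=14.259, x_land=70.610, impact vy=-16.887
  bounce: vy ← 0.77·16.887 = 13.003
Arc 4: start y=0.000, vy=13.003 → t=2.601, apex=8.454, x_land=84.783, impact vy=-13.003
  bounce: vy ← 0.77·13.003 = 10.012
Arc 5: start y=0.000, vy=10.012 → t=2.002, apex=5.012, x_land=95.696, impact vy=-10.012
  bounce: vy ← 0.77·10.012 = 7.710
Arc 6: start y=0.000, vy=7.710 → t=1.542, apex=2.972, x_land=104.100, impact vy=-7.710
  bounce: vy ← 0.77·7.710 = 5.936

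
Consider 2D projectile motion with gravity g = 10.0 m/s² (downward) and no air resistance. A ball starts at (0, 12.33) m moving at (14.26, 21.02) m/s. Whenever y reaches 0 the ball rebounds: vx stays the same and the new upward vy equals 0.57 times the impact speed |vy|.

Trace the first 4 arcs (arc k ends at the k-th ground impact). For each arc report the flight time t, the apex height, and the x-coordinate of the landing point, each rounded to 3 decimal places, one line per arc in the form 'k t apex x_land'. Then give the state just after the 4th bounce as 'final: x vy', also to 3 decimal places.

1 4.726 34.422 67.390
2 2.991 11.184 110.044
3 1.705 3.634 134.357
4 0.972 1.181 148.215
final: 148.215 2.770

Arc 1: start y=12.330, vy=21.020 → t=4.726, apex=34.422, x_land=67.390, impact vy=-26.238
  bounce: vy ← 0.57·26.238 = 14.956
Arc 2: start y=0.000, vy=14.956 → t=2.991, apex=11.184, x_land=110.044, impact vy=-14.956
  bounce: vy ← 0.57·14.956 = 8.525
Arc 3: start y=0.000, vy=8.525 → t=1.705, apex=3.634, x_land=134.357, impact vy=-8.525
  bounce: vy ← 0.57·8.525 = 4.859
Arc 4: start y=0.000, vy=4.859 → t=0.972, apex=1.181, x_land=148.215, impact vy=-4.859
  bounce: vy ← 0.57·4.859 = 2.770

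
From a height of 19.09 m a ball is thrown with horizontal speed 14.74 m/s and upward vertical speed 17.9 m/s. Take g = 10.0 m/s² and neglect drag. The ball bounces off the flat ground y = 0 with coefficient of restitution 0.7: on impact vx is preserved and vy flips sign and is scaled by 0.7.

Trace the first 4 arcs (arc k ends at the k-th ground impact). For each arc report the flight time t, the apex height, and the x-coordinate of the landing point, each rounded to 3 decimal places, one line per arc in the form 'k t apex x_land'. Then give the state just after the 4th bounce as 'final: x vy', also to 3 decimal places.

Arc 1: start y=19.090, vy=17.900 → t=4.440, apex=35.111, x_land=65.444, impact vy=-26.499
  bounce: vy ← 0.7·26.499 = 18.549
Arc 2: start y=0.000, vy=18.549 → t=3.710, apex=17.204, x_land=120.128, impact vy=-18.549
  bounce: vy ← 0.7·18.549 = 12.985
Arc 3: start y=0.000, vy=12.985 → t=2.597, apex=8.430, x_land=158.407, impact vy=-12.985
  bounce: vy ← 0.7·12.985 = 9.089
Arc 4: start y=0.000, vy=9.089 → t=1.818, apex=4.131, x_land=185.202, impact vy=-9.089
  bounce: vy ← 0.7·9.089 = 6.362

1 4.440 35.111 65.444
2 3.710 17.204 120.128
3 2.597 8.430 158.407
4 1.818 4.131 185.202
final: 185.202 6.362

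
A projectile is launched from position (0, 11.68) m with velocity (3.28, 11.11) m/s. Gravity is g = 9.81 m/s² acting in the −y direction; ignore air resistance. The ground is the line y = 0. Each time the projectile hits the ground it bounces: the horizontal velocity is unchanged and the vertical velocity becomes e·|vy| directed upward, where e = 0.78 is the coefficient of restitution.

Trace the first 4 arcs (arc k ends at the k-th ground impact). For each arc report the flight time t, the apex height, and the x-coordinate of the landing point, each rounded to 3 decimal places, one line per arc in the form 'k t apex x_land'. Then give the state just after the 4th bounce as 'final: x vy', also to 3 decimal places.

Arc 1: start y=11.680, vy=11.110 → t=3.047, apex=17.971, x_land=9.993, impact vy=-18.777
  bounce: vy ← 0.78·18.777 = 14.646
Arc 2: start y=0.000, vy=14.646 → t=2.986, apex=10.934, x_land=19.787, impact vy=-14.646
  bounce: vy ← 0.78·14.646 = 11.424
Arc 3: start y=0.000, vy=11.424 → t=2.329, apex=6.652, x_land=27.427, impact vy=-11.424
  bounce: vy ← 0.78·11.424 = 8.911
Arc 4: start y=0.000, vy=8.911 → t=1.817, apex=4.047, x_land=33.385, impact vy=-8.911
  bounce: vy ← 0.78·8.911 = 6.950

1 3.047 17.971 9.993
2 2.986 10.934 19.787
3 2.329 6.652 27.427
4 1.817 4.047 33.385
final: 33.385 6.950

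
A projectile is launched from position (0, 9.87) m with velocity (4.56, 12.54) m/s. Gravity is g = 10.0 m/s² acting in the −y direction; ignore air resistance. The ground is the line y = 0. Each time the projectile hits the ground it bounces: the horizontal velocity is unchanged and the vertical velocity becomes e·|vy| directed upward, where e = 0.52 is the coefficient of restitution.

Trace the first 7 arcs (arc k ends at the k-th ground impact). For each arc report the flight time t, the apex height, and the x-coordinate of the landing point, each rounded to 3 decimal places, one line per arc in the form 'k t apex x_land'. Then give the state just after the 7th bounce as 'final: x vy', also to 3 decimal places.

Arc 1: start y=9.870, vy=12.540 → t=3.137, apex=17.733, x_land=14.306, impact vy=-18.832
  bounce: vy ← 0.52·18.832 = 9.793
Arc 2: start y=0.000, vy=9.793 → t=1.959, apex=4.795, x_land=23.237, impact vy=-9.793
  bounce: vy ← 0.52·9.793 = 5.092
Arc 3: start y=0.000, vy=5.092 → t=1.018, apex=1.297, x_land=27.881, impact vy=-5.092
  bounce: vy ← 0.52·5.092 = 2.648
Arc 4: start y=0.000, vy=2.648 → t=0.530, apex=0.351, x_land=30.296, impact vy=-2.648
  bounce: vy ← 0.52·2.648 = 1.377
Arc 5: start y=0.000, vy=1.377 → t=0.275, apex=0.095, x_land=31.552, impact vy=-1.377
  bounce: vy ← 0.52·1.377 = 0.716
Arc 6: start y=0.000, vy=0.716 → t=0.143, apex=0.026, x_land=32.205, impact vy=-0.716
  bounce: vy ← 0.52·0.716 = 0.372
Arc 7: start y=0.000, vy=0.372 → t=0.074, apex=0.007, x_land=32.544, impact vy=-0.372
  bounce: vy ← 0.52·0.372 = 0.194

1 3.137 17.733 14.306
2 1.959 4.795 23.237
3 1.018 1.297 27.881
4 0.530 0.351 30.296
5 0.275 0.095 31.552
6 0.143 0.026 32.205
7 0.074 0.007 32.544
final: 32.544 0.194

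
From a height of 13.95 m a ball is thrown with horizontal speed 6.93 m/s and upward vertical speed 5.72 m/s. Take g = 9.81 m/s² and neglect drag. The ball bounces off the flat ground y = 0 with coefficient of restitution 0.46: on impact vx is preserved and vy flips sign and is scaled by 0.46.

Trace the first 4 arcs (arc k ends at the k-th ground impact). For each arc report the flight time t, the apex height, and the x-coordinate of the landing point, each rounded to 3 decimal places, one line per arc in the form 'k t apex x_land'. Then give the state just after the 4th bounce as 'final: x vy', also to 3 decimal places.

Arc 1: start y=13.950, vy=5.720 → t=2.367, apex=15.618, x_land=16.406, impact vy=-17.505
  bounce: vy ← 0.46·17.505 = 8.052
Arc 2: start y=0.000, vy=8.052 → t=1.642, apex=3.305, x_land=27.783, impact vy=-8.052
  bounce: vy ← 0.46·8.052 = 3.704
Arc 3: start y=0.000, vy=3.704 → t=0.755, apex=0.699, x_land=33.016, impact vy=-3.704
  bounce: vy ← 0.46·3.704 = 1.704
Arc 4: start y=0.000, vy=1.704 → t=0.347, apex=0.148, x_land=35.423, impact vy=-1.704
  bounce: vy ← 0.46·1.704 = 0.784

1 2.367 15.618 16.406
2 1.642 3.305 27.783
3 0.755 0.699 33.016
4 0.347 0.148 35.423
final: 35.423 0.784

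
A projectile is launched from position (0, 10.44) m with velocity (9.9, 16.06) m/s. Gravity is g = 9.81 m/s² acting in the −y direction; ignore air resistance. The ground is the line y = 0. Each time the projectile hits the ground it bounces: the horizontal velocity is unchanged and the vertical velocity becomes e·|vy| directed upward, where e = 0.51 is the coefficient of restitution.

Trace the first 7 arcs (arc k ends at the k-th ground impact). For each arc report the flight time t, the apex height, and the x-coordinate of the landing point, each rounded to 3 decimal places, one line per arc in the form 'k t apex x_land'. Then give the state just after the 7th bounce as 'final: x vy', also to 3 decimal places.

1 3.830 23.586 37.916
2 2.237 6.135 60.060
3 1.141 1.596 71.353
4 0.582 0.415 77.112
5 0.297 0.108 80.050
6 0.151 0.028 81.548
7 0.077 0.007 82.312
final: 82.312 0.193

Arc 1: start y=10.440, vy=16.060 → t=3.830, apex=23.586, x_land=37.916, impact vy=-21.512
  bounce: vy ← 0.51·21.512 = 10.971
Arc 2: start y=0.000, vy=10.971 → t=2.237, apex=6.135, x_land=60.060, impact vy=-10.971
  bounce: vy ← 0.51·10.971 = 5.595
Arc 3: start y=0.000, vy=5.595 → t=1.141, apex=1.596, x_land=71.353, impact vy=-5.595
  bounce: vy ← 0.51·5.595 = 2.854
Arc 4: start y=0.000, vy=2.854 → t=0.582, apex=0.415, x_land=77.112, impact vy=-2.854
  bounce: vy ← 0.51·2.854 = 1.455
Arc 5: start y=0.000, vy=1.455 → t=0.297, apex=0.108, x_land=80.050, impact vy=-1.455
  bounce: vy ← 0.51·1.455 = 0.742
Arc 6: start y=0.000, vy=0.742 → t=0.151, apex=0.028, x_land=81.548, impact vy=-0.742
  bounce: vy ← 0.51·0.742 = 0.379
Arc 7: start y=0.000, vy=0.379 → t=0.077, apex=0.007, x_land=82.312, impact vy=-0.379
  bounce: vy ← 0.51·0.379 = 0.193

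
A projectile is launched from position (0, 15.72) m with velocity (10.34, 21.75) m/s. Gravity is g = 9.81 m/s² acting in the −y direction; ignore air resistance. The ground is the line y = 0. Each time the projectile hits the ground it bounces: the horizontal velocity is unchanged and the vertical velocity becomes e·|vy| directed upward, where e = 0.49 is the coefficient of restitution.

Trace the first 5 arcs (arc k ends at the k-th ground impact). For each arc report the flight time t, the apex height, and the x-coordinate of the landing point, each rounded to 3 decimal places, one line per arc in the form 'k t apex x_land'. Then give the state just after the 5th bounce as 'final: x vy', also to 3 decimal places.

1 5.067 39.831 52.391
2 2.793 9.563 81.267
3 1.368 2.296 95.416
4 0.671 0.551 102.349
5 0.329 0.132 105.746
final: 105.746 0.790

Arc 1: start y=15.720, vy=21.750 → t=5.067, apex=39.831, x_land=52.391, impact vy=-27.955
  bounce: vy ← 0.49·27.955 = 13.698
Arc 2: start y=0.000, vy=13.698 → t=2.793, apex=9.563, x_land=81.267, impact vy=-13.698
  bounce: vy ← 0.49·13.698 = 6.712
Arc 3: start y=0.000, vy=6.712 → t=1.368, apex=2.296, x_land=95.416, impact vy=-6.712
  bounce: vy ← 0.49·6.712 = 3.289
Arc 4: start y=0.000, vy=3.289 → t=0.671, apex=0.551, x_land=102.349, impact vy=-3.289
  bounce: vy ← 0.49·3.289 = 1.612
Arc 5: start y=0.000, vy=1.612 → t=0.329, apex=0.132, x_land=105.746, impact vy=-1.612
  bounce: vy ← 0.49·1.612 = 0.790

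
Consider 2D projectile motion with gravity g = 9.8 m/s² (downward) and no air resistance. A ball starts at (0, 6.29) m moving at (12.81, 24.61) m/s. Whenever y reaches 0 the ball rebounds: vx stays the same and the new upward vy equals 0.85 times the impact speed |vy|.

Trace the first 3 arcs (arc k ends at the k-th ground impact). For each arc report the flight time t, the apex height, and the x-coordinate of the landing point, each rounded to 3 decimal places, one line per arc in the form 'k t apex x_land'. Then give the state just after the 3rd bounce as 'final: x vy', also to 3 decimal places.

Arc 1: start y=6.290, vy=24.610 → t=5.266, apex=37.191, x_land=67.460, impact vy=-26.999
  bounce: vy ← 0.85·26.999 = 22.949
Arc 2: start y=0.000, vy=22.949 → t=4.683, apex=26.870, x_land=127.455, impact vy=-22.949
  bounce: vy ← 0.85·22.949 = 19.507
Arc 3: start y=0.000, vy=19.507 → t=3.981, apex=19.414, x_land=178.451, impact vy=-19.507
  bounce: vy ← 0.85·19.507 = 16.581

1 5.266 37.191 67.460
2 4.683 26.870 127.455
3 3.981 19.414 178.451
final: 178.451 16.581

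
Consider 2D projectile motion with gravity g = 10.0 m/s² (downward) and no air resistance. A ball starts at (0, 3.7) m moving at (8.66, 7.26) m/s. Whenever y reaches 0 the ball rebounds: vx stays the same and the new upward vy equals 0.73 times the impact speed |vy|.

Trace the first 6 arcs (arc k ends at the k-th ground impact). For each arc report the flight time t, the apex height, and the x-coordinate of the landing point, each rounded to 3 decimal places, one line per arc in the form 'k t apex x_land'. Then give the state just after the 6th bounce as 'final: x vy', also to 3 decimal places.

Arc 1: start y=3.700, vy=7.260 → t=1.852, apex=6.335, x_land=16.035, impact vy=-11.256
  bounce: vy ← 0.73·11.256 = 8.217
Arc 2: start y=0.000, vy=8.217 → t=1.643, apex=3.376, x_land=30.267, impact vy=-8.217
  bounce: vy ← 0.73·8.217 = 5.999
Arc 3: start y=0.000, vy=5.999 → t=1.200, apex=1.799, x_land=40.657, impact vy=-5.999
  bounce: vy ← 0.73·5.999 = 4.379
Arc 4: start y=0.000, vy=4.379 → t=0.876, apex=0.959, x_land=48.241, impact vy=-4.379
  bounce: vy ← 0.73·4.379 = 3.197
Arc 5: start y=0.000, vy=3.197 → t=0.639, apex=0.511, x_land=53.778, impact vy=-3.197
  bounce: vy ← 0.73·3.197 = 2.334
Arc 6: start y=0.000, vy=2.334 → t=0.467, apex=0.272, x_land=57.820, impact vy=-2.334
  bounce: vy ← 0.73·2.334 = 1.703

1 1.852 6.335 16.035
2 1.643 3.376 30.267
3 1.200 1.799 40.657
4 0.876 0.959 48.241
5 0.639 0.511 53.778
6 0.467 0.272 57.820
final: 57.820 1.703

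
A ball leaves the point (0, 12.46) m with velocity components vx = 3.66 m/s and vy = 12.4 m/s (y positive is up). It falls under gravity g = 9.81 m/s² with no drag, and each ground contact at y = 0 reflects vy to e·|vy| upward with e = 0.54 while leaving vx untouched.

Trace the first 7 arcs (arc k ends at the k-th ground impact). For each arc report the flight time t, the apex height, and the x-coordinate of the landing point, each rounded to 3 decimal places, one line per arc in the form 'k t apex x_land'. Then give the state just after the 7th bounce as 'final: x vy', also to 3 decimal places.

Arc 1: start y=12.460, vy=12.400 → t=3.298, apex=20.297, x_land=12.072, impact vy=-19.956
  bounce: vy ← 0.54·19.956 = 10.776
Arc 2: start y=0.000, vy=10.776 → t=2.197, apex=5.919, x_land=20.112, impact vy=-10.776
  bounce: vy ← 0.54·10.776 = 5.819
Arc 3: start y=0.000, vy=5.819 → t=1.186, apex=1.726, x_land=24.454, impact vy=-5.819
  bounce: vy ← 0.54·5.819 = 3.142
Arc 4: start y=0.000, vy=3.142 → t=0.641, apex=0.503, x_land=26.799, impact vy=-3.142
  bounce: vy ← 0.54·3.142 = 1.697
Arc 5: start y=0.000, vy=1.697 → t=0.346, apex=0.147, x_land=28.065, impact vy=-1.697
  bounce: vy ← 0.54·1.697 = 0.916
Arc 6: start y=0.000, vy=0.916 → t=0.187, apex=0.043, x_land=28.749, impact vy=-0.916
  bounce: vy ← 0.54·0.916 = 0.495
Arc 7: start y=0.000, vy=0.495 → t=0.101, apex=0.012, x_land=29.118, impact vy=-0.495
  bounce: vy ← 0.54·0.495 = 0.267

1 3.298 20.297 12.072
2 2.197 5.919 20.112
3 1.186 1.726 24.454
4 0.641 0.503 26.799
5 0.346 0.147 28.065
6 0.187 0.043 28.749
7 0.101 0.012 29.118
final: 29.118 0.267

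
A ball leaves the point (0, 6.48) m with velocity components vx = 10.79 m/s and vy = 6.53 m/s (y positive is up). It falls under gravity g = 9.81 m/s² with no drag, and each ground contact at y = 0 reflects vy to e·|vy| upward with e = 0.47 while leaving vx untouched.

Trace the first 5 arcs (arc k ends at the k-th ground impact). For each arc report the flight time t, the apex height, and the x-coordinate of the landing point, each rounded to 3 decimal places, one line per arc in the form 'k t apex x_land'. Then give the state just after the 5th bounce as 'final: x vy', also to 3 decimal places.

1 1.994 8.653 21.514
2 1.249 1.912 34.986
3 0.587 0.422 41.317
4 0.276 0.093 44.293
5 0.130 0.021 45.692
final: 45.692 0.299

Arc 1: start y=6.480, vy=6.530 → t=1.994, apex=8.653, x_land=21.514, impact vy=-13.030
  bounce: vy ← 0.47·13.030 = 6.124
Arc 2: start y=0.000, vy=6.124 → t=1.249, apex=1.912, x_land=34.986, impact vy=-6.124
  bounce: vy ← 0.47·6.124 = 2.878
Arc 3: start y=0.000, vy=2.878 → t=0.587, apex=0.422, x_land=41.317, impact vy=-2.878
  bounce: vy ← 0.47·2.878 = 1.353
Arc 4: start y=0.000, vy=1.353 → t=0.276, apex=0.093, x_land=44.293, impact vy=-1.353
  bounce: vy ← 0.47·1.353 = 0.636
Arc 5: start y=0.000, vy=0.636 → t=0.130, apex=0.021, x_land=45.692, impact vy=-0.636
  bounce: vy ← 0.47·0.636 = 0.299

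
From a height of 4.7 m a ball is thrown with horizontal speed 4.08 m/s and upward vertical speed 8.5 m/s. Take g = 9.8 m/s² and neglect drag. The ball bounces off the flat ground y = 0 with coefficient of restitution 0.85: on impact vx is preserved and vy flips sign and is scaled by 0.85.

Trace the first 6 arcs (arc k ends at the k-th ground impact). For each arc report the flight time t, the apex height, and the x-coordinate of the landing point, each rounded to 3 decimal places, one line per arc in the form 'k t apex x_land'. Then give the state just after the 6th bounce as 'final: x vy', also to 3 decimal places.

Arc 1: start y=4.700, vy=8.500 → t=2.176, apex=8.386, x_land=8.876, impact vy=-12.821
  bounce: vy ← 0.85·12.821 = 10.898
Arc 2: start y=0.000, vy=10.898 → t=2.224, apex=6.059, x_land=17.950, impact vy=-10.898
  bounce: vy ← 0.85·10.898 = 9.263
Arc 3: start y=0.000, vy=9.263 → t=1.890, apex=4.378, x_land=25.663, impact vy=-9.263
  bounce: vy ← 0.85·9.263 = 7.874
Arc 4: start y=0.000, vy=7.874 → t=1.607, apex=3.163, x_land=32.219, impact vy=-7.874
  bounce: vy ← 0.85·7.874 = 6.692
Arc 5: start y=0.000, vy=6.692 → t=1.366, apex=2.285, x_land=37.792, impact vy=-6.692
  bounce: vy ← 0.85·6.692 = 5.689
Arc 6: start y=0.000, vy=5.689 → t=1.161, apex=1.651, x_land=42.528, impact vy=-5.689
  bounce: vy ← 0.85·5.689 = 4.835

1 2.176 8.386 8.876
2 2.224 6.059 17.950
3 1.890 4.378 25.663
4 1.607 3.163 32.219
5 1.366 2.285 37.792
6 1.161 1.651 42.528
final: 42.528 4.835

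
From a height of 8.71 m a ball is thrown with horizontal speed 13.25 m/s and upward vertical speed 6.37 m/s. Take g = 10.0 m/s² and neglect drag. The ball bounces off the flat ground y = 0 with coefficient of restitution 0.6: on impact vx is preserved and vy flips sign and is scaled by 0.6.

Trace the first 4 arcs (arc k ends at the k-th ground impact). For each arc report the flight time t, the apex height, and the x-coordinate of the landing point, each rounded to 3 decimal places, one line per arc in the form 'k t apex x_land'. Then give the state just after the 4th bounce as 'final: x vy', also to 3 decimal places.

1 2.103 10.739 27.858
2 1.759 3.866 51.160
3 1.055 1.392 65.141
4 0.633 0.501 73.530
final: 73.530 1.899

Arc 1: start y=8.710, vy=6.370 → t=2.103, apex=10.739, x_land=27.858, impact vy=-14.655
  bounce: vy ← 0.6·14.655 = 8.793
Arc 2: start y=0.000, vy=8.793 → t=1.759, apex=3.866, x_land=51.160, impact vy=-8.793
  bounce: vy ← 0.6·8.793 = 5.276
Arc 3: start y=0.000, vy=5.276 → t=1.055, apex=1.392, x_land=65.141, impact vy=-5.276
  bounce: vy ← 0.6·5.276 = 3.166
Arc 4: start y=0.000, vy=3.166 → t=0.633, apex=0.501, x_land=73.530, impact vy=-3.166
  bounce: vy ← 0.6·3.166 = 1.899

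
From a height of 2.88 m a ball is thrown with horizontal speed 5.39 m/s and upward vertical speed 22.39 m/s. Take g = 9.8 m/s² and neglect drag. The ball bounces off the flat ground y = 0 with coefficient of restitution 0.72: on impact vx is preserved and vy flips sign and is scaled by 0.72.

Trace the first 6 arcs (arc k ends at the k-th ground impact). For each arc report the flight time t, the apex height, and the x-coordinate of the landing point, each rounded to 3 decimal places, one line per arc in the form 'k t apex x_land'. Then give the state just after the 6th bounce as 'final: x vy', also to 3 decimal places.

Arc 1: start y=2.880, vy=22.390 → t=4.695, apex=28.457, x_land=25.304, impact vy=-23.617
  bounce: vy ← 0.72·23.617 = 17.004
Arc 2: start y=0.000, vy=17.004 → t=3.470, apex=14.752, x_land=44.008, impact vy=-17.004
  bounce: vy ← 0.72·17.004 = 12.243
Arc 3: start y=0.000, vy=12.243 → t=2.499, apex=7.648, x_land=57.476, impact vy=-12.243
  bounce: vy ← 0.72·12.243 = 8.815
Arc 4: start y=0.000, vy=8.815 → t=1.799, apex=3.964, x_land=67.172, impact vy=-8.815
  bounce: vy ← 0.72·8.815 = 6.347
Arc 5: start y=0.000, vy=6.347 → t=1.295, apex=2.055, x_land=74.154, impact vy=-6.347
  bounce: vy ← 0.72·6.347 = 4.570
Arc 6: start y=0.000, vy=4.570 → t=0.933, apex=1.065, x_land=79.180, impact vy=-4.570
  bounce: vy ← 0.72·4.570 = 3.290

1 4.695 28.457 25.304
2 3.470 14.752 44.008
3 2.499 7.648 57.476
4 1.799 3.964 67.172
5 1.295 2.055 74.154
6 0.933 1.065 79.180
final: 79.180 3.290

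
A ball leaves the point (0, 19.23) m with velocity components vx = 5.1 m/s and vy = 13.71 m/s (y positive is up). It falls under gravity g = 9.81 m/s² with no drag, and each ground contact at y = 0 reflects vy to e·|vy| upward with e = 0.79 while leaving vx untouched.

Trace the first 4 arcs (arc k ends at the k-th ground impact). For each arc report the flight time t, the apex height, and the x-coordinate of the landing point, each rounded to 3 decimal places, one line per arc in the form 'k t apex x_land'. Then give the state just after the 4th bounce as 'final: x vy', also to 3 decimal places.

1 3.821 28.810 19.488
2 3.829 17.980 39.017
3 3.025 11.222 54.445
4 2.390 7.003 66.633
final: 66.633 9.260

Arc 1: start y=19.230, vy=13.710 → t=3.821, apex=28.810, x_land=19.488, impact vy=-23.775
  bounce: vy ← 0.79·23.775 = 18.782
Arc 2: start y=0.000, vy=18.782 → t=3.829, apex=17.980, x_land=39.017, impact vy=-18.782
  bounce: vy ← 0.79·18.782 = 14.838
Arc 3: start y=0.000, vy=14.838 → t=3.025, apex=11.222, x_land=54.445, impact vy=-14.838
  bounce: vy ← 0.79·14.838 = 11.722
Arc 4: start y=0.000, vy=11.722 → t=2.390, apex=7.003, x_land=66.633, impact vy=-11.722
  bounce: vy ← 0.79·11.722 = 9.260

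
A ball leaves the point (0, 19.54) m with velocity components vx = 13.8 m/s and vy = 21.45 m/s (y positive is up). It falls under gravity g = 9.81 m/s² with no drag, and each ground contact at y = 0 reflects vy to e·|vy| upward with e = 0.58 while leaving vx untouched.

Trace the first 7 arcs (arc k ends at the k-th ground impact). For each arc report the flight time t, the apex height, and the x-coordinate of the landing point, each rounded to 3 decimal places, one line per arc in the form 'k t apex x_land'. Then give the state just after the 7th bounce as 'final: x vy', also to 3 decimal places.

Arc 1: start y=19.540, vy=21.450 → t=5.147, apex=42.991, x_land=71.029, impact vy=-29.043
  bounce: vy ← 0.58·29.043 = 16.845
Arc 2: start y=0.000, vy=16.845 → t=3.434, apex=14.462, x_land=118.421, impact vy=-16.845
  bounce: vy ← 0.58·16.845 = 9.770
Arc 3: start y=0.000, vy=9.770 → t=1.992, apex=4.865, x_land=145.909, impact vy=-9.770
  bounce: vy ← 0.58·9.770 = 5.667
Arc 4: start y=0.000, vy=5.667 → t=1.155, apex=1.637, x_land=161.851, impact vy=-5.667
  bounce: vy ← 0.58·5.667 = 3.287
Arc 5: start y=0.000, vy=3.287 → t=0.670, apex=0.551, x_land=171.098, impact vy=-3.287
  bounce: vy ← 0.58·3.287 = 1.906
Arc 6: start y=0.000, vy=1.906 → t=0.389, apex=0.185, x_land=176.461, impact vy=-1.906
  bounce: vy ← 0.58·1.906 = 1.106
Arc 7: start y=0.000, vy=1.106 → t=0.225, apex=0.062, x_land=179.572, impact vy=-1.106
  bounce: vy ← 0.58·1.106 = 0.641

1 5.147 42.991 71.029
2 3.434 14.462 118.421
3 1.992 4.865 145.909
4 1.155 1.637 161.851
5 0.670 0.551 171.098
6 0.389 0.185 176.461
7 0.225 0.062 179.572
final: 179.572 0.641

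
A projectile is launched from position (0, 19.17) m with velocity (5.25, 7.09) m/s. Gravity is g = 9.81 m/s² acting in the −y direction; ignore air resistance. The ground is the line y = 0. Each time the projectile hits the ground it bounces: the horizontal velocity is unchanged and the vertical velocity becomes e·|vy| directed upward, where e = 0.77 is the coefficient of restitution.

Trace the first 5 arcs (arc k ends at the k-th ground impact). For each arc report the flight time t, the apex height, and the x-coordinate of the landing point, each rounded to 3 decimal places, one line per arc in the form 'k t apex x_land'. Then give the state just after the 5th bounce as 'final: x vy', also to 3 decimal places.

1 2.828 21.732 14.845
2 3.242 12.885 31.863
3 2.496 7.639 44.967
4 1.922 4.529 55.057
5 1.480 2.686 62.826
final: 62.826 5.589

Arc 1: start y=19.170, vy=7.090 → t=2.828, apex=21.732, x_land=14.845, impact vy=-20.649
  bounce: vy ← 0.77·20.649 = 15.900
Arc 2: start y=0.000, vy=15.900 → t=3.242, apex=12.885, x_land=31.863, impact vy=-15.900
  bounce: vy ← 0.77·15.900 = 12.243
Arc 3: start y=0.000, vy=12.243 → t=2.496, apex=7.639, x_land=44.967, impact vy=-12.243
  bounce: vy ← 0.77·12.243 = 9.427
Arc 4: start y=0.000, vy=9.427 → t=1.922, apex=4.529, x_land=55.057, impact vy=-9.427
  bounce: vy ← 0.77·9.427 = 7.259
Arc 5: start y=0.000, vy=7.259 → t=1.480, apex=2.686, x_land=62.826, impact vy=-7.259
  bounce: vy ← 0.77·7.259 = 5.589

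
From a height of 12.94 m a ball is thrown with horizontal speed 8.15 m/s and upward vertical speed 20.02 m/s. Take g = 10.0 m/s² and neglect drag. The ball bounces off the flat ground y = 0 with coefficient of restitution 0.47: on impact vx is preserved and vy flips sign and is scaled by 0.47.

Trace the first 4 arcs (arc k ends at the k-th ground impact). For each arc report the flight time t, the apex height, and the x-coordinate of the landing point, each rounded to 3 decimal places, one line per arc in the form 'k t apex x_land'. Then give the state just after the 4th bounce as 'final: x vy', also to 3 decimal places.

1 4.570 32.980 37.248
2 2.414 7.285 56.923
3 1.135 1.609 66.171
4 0.533 0.355 70.517
final: 70.517 1.253

Arc 1: start y=12.940, vy=20.020 → t=4.570, apex=32.980, x_land=37.248, impact vy=-25.683
  bounce: vy ← 0.47·25.683 = 12.071
Arc 2: start y=0.000, vy=12.071 → t=2.414, apex=7.285, x_land=56.923, impact vy=-12.071
  bounce: vy ← 0.47·12.071 = 5.673
Arc 3: start y=0.000, vy=5.673 → t=1.135, apex=1.609, x_land=66.171, impact vy=-5.673
  bounce: vy ← 0.47·5.673 = 2.666
Arc 4: start y=0.000, vy=2.666 → t=0.533, apex=0.355, x_land=70.517, impact vy=-2.666
  bounce: vy ← 0.47·2.666 = 1.253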